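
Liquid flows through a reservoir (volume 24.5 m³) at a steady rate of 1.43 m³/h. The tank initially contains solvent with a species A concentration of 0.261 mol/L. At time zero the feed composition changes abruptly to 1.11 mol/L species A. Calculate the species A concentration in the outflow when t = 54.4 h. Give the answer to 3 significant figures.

Transient balance on the dissolved component: V dC/dt = Q(C_in − C).
Rewrite as dC/dt + C/τ = C_in/τ, τ = V/Q = 17.133 h.
Integrating: C(t) = C_in + (C₀ − C_in) e^(−t/τ).
C(54.4) = 1.11 + (0.261 − 1.11)·e^(−54.4/17.133) = 1.11 + (-0.84900)·0.041786 = 1.0745 mol/L.

1.07 mol/L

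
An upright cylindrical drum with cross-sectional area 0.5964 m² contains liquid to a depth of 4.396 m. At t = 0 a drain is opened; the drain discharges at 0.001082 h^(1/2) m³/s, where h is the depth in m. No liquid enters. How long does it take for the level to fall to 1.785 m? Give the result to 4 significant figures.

Volume balance on the tank: A dh/dt = −0.001082 √h.
This is separable: 2 d(√h)/dt = −0.001082/A, so √h = √h₀ − (0.001082/(2A)) t.
t = 2A(√h₀ − √h)/0.001082 = 2·0.5964·(√4.396 − √1.785)/0.001082
  = 1.19280 × (2.09666 − 1.33604) / 0.001082 = 838.515 s.

838.5 s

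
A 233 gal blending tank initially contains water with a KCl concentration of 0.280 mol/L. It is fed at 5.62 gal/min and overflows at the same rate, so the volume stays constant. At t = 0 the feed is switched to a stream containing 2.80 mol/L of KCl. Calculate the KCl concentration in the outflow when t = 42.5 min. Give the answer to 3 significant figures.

1.90 mol/L

Unsteady species balance (constant V, well mixed): V dC/dt = Q(C_in − C).
Time constant τ = V/Q = 233/5.62 = 41.459 min.
Solution: C(t) = C_in + (C₀ − C_in) e^(−t/τ).
C(42.5) = 2.80 + (0.280 − 2.80)·e^(−42.5/41.459) = 2.80 + (-2.5200)·0.35876 = 1.8959 mol/L.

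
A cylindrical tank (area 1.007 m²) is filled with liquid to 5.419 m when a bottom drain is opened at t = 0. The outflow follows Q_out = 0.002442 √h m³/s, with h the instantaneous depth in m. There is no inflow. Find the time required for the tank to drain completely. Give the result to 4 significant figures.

Volume balance on the tank: A dh/dt = −0.002442 √h.
∫ h^(−1/2) dh = −(0.002442/A) ∫ dt, giving 2√h = 2√h₀ − (0.002442/A) t.
Tank is empty when √h = 0: t_empty = 2A√h₀/0.002442.
t_empty = 2·1.007·√5.419/0.002442 = 2.01400·2.32787/0.002442 = 1919.88 s.

1920 s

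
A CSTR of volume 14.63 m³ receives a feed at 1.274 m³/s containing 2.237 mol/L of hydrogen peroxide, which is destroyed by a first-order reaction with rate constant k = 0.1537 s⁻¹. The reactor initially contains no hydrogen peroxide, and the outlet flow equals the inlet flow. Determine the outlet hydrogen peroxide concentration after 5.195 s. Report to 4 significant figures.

0.5774 mol/L

Accumulation = in − out − consumed: V dC/dt = Q C_in − Q C − k V C.
This is linear with rate a = Q/V + k = 0.240781 s⁻¹.
C_ss = Q C_in/(Q + kV) = 0.809037 mol/L; C(t) = C_ss + (C₀ − C_ss) e^(−a t).
C(5.195) = 0.809037 + (-0.809037)·e^(−0.240781·5.195) = 0.809037 + (-0.809037)·0.286259 = 0.577443 mol/L.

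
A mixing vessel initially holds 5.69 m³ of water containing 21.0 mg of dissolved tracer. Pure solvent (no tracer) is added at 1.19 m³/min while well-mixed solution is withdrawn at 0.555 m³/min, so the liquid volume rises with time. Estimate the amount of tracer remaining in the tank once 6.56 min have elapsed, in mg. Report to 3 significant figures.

13.0 mg

Total volume: dV/dt = Q_in − Q_out = 0.63500 m³/min, so V(t) = 5.69 + 0.63500 t and V(6.56) = 9.8556 m³.
Solute balance: dm/dt = 0 − Q_out C = −Q_out m/V(t).
Separate: dm/m = −Q_out dt/V(t) ⇒ ln(m/m₀) = −(Q_out/(Q_in−Q_out)) ln(V/V₀).
m = m₀ (V₀/V)^(Q_out/(Q_in−Q_out)) = 21.0 × (5.69/9.8556)^(0.87402) = 12.993 mg.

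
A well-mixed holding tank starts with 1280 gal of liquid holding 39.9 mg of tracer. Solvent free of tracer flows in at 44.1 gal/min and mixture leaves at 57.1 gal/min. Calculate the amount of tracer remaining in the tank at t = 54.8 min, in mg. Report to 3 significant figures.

1.12 mg

Let m(t) be the amount of tracer. Volume: V(t) = V₀ + (Q_in − Q_out) t = 1280 − 13.000 t; V(54.8) = 567.60 gal.
No tracer enters, so dm/dt = −Q_out · (m/V).
dm/m = −Q_out dt/(V₀ − 13.000 t); integrating gives ln(m/m₀) = −(Q_out/(Q_in−Q_out)) ln(V/V₀).
m = m₀ (V₀/V)^(Q_out/(Q_in−Q_out)) = 39.9 × (1280/567.60)^(-4.3923) = 1.1214 mg.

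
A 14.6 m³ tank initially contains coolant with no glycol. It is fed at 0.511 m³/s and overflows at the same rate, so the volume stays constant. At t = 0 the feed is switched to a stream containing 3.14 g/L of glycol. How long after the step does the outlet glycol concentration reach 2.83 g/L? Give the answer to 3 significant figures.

Transient balance on the dissolved component: V dC/dt = Q(C_in − C), so τ = V/Q = 28.571 s.
C(t) = C_in + (C₀ − C_in) e^(−t/τ). Set C = 2.83 and solve for t:
e^(−t/τ) = (C − C_in)/(C₀ − C_in) = (2.83 − 3.14)/(0 − 3.14) = 0.098726
t = −τ ln(…) = 28.571 × 2.3154 = 66.154 s.

66.2 s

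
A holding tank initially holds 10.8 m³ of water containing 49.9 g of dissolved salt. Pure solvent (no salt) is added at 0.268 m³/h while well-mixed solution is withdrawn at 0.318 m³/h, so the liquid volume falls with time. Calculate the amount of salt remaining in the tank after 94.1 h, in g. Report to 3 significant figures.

1.31 g

Total volume: dV/dt = Q_in − Q_out = -0.050000 m³/h, so V(t) = 10.8 − 0.050000 t and V(94.1) = 6.0950 m³.
Solute balance: dm/dt = 0 − Q_out C = −Q_out m/V(t).
Separate: dm/m = −Q_out dt/V(t) ⇒ ln(m/m₀) = −(Q_out/(Q_in−Q_out)) ln(V/V₀).
m = m₀ (V₀/V)^(Q_out/(Q_in−Q_out)) = 49.9 × (10.8/6.0950)^(-6.3600) = 1.3121 g.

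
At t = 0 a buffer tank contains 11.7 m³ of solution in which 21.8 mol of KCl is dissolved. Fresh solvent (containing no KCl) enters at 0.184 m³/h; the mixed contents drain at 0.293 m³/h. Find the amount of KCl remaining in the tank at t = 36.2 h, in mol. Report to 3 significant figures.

Total volume: dV/dt = Q_in − Q_out = -0.10900 m³/h, so V(t) = 11.7 − 0.10900 t and V(36.2) = 7.7542 m³.
Species balance (pure solvent in): dm/dt = −Q_out · m/V(t).
Separate: dm/m = −Q_out dt/V(t) ⇒ ln(m/m₀) = −(Q_out/(Q_in−Q_out)) ln(V/V₀).
m = m₀ (V₀/V)^(Q_out/(Q_in−Q_out)) = 21.8 × (11.7/7.7542)^(-2.6881) = 7.2150 mol.

7.21 mol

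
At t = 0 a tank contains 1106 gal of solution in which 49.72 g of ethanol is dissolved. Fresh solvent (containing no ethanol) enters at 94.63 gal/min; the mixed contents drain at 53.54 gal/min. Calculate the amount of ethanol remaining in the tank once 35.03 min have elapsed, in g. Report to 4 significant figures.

16.78 g

Let m(t) be the amount of ethanol. Volume: V(t) = V₀ + (Q_in − Q_out) t = 1106 + 41.0900 t; V(35.03) = 2545.38 gal.
Solute balance: dm/dt = 0 − Q_out C = −Q_out m/V(t).
dm/m = −Q_out dt/(V₀ + 41.0900 t); integrating gives ln(m/m₀) = −(Q_out/(Q_in−Q_out)) ln(V/V₀).
m = m₀ (V₀/V)^(Q_out/(Q_in−Q_out)) = 49.72 × (1106/2545.38)^(1.30299) = 16.7822 g.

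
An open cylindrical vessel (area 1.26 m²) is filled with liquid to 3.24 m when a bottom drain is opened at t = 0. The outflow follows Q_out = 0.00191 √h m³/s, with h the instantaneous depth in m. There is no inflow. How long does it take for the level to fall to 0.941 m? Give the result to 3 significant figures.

A dh/dt = −Q_out = −0.00191 √h.
∫ h^(−1/2) dh = −(0.00191/A) ∫ dt, giving 2√h = 2√h₀ − (0.00191/A) t.
t = 2A(√h₀ − √h)/0.00191 = 2·1.26·(√3.24 − √0.941)/0.00191
  = 2.5200 × (1.8000 − 0.97005) / 0.00191 = 1095.0 s.

1100 s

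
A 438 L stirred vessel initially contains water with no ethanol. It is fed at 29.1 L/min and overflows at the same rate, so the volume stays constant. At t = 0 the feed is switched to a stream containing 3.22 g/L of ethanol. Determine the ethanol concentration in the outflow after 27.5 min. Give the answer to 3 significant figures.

Mass balance on the solute (V constant): V dC/dt = Q(C_in − C).
So dC/dt = (C_in − C)/τ with τ = V/Q = 438/29.1 = 15.052 min.
Solution: C(t) = C_in + (C₀ − C_in) e^(−t/τ).
C(27.5) = 3.22 + (0 − 3.22)·e^(−27.5/15.052) = 3.22 + (-3.2200)·0.16089 = 2.7019 g/L.

2.70 g/L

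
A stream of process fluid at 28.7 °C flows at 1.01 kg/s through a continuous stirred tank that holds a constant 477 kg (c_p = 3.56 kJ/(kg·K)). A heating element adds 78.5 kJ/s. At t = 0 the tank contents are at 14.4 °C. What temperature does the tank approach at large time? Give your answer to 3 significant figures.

50.5 °C

M c_p dT/dt = ṁ c_p (T_in − T) + Q̇.
At steady state dT/dt = 0 ⇒ T_ss = T_in + Q̇/(ṁ c_p) = 28.7 + 78.5/(1.01·3.56) = 50.532 °C.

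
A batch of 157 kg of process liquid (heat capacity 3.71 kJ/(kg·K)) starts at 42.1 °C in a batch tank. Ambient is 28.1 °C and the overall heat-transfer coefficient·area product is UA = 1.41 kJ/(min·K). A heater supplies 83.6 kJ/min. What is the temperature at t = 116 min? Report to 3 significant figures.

53.2 °C

Lumped-capacitance energy balance: M c_p dT/dt = UA(T_amb − T) + Q̇.
dT/dt = (T_ss − T)/τ with T_ss = T_amb + Q̇/UA = 28.1 + 83.6/1.41 = 87.391 °C, τ = M c_p/UA = 157·3.71/1.41 = 413.10 min.
Integrating: T(t) = T_ss + (T₀ − T_ss) e^(−t/τ).
T(116) = 87.391 + (-45.291)·0.75518 = 53.188 °C.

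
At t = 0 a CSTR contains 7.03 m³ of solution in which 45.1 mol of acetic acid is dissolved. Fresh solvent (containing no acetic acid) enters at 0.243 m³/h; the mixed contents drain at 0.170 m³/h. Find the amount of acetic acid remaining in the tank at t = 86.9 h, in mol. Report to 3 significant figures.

10.1 mol

Let m(t) be the amount of acetic acid. Volume: V(t) = V₀ + (Q_in − Q_out) t = 7.03 + 0.073000 t; V(86.9) = 13.374 m³.
Species balance (pure solvent in): dm/dt = −Q_out · m/V(t).
Separate: dm/m = −Q_out dt/V(t) ⇒ ln(m/m₀) = −(Q_out/(Q_in−Q_out)) ln(V/V₀).
m = m₀ (V₀/V)^(Q_out/(Q_in−Q_out)) = 45.1 × (7.03/13.374)^(2.3288) = 10.087 mol.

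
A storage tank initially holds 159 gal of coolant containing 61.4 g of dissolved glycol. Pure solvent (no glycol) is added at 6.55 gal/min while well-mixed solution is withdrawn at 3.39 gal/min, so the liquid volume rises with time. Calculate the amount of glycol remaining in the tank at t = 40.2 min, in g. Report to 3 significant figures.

32.7 g

Let m(t) be the amount of glycol. Volume: V(t) = V₀ + (Q_in − Q_out) t = 159 + 3.1600 t; V(40.2) = 286.03 gal.
Species balance (pure solvent in): dm/dt = −Q_out · m/V(t).
Separate: dm/m = −Q_out dt/V(t) ⇒ ln(m/m₀) = −(Q_out/(Q_in−Q_out)) ln(V/V₀).
m = m₀ (V₀/V)^(Q_out/(Q_in−Q_out)) = 61.4 × (159/286.03)^(1.0728) = 32.703 g.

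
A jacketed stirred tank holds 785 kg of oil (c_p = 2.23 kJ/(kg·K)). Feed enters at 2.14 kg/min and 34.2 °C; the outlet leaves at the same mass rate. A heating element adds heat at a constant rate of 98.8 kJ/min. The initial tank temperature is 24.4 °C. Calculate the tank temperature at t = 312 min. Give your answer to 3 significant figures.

41.9 °C

M c_p dT/dt = ṁ c_p (T_in − T) + Q̇.
Rearrange: dT/dt = (T_ss − T)/τ with τ = M/ṁ = 366.82 min and T_ss = T_in + Q̇/(ṁ c_p) = 54.903 °C.
This is linear first-order; T(t) = T_ss + (T₀ − T_ss) e^(−t/τ).
T(312) = 54.903 + (-30.503)·e^(−312/366.82) = 54.903 + (-30.503)·0.42718 = 41.873 °C.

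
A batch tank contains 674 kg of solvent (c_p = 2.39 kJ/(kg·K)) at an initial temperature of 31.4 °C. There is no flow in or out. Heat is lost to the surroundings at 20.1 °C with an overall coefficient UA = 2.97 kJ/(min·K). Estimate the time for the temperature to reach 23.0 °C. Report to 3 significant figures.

738 min

First-law balance (no shaft work): M c_p dT/dt = −UA(T − T_amb).
τ = M c_p/UA = 542.38 min; T_ss = T_amb = 20.100 °C.
T(t) = T_ss + (T₀ − T_ss)e^(−t/τ); set T = 23.0:
t = −τ ln[(T − T_ss)/(T₀ − T_ss)] = −542.38 · ln(0.25664) = 737.68 min.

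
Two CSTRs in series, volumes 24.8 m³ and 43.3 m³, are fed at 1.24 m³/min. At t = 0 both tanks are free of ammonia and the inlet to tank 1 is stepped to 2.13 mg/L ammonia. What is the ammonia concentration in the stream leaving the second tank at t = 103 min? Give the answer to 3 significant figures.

Species balance on tank i: dCᵢ/dt = (Cᵢ₋₁ − Cᵢ)/τᵢ with τᵢ = Vᵢ/Q.
τ₁ = 24.8/1.24 = 20.000 min; τ₂ = 43.3/1.24 = 34.919 min.
Solving the cascade with C₁(0)=C₂(0)=0 gives C₂(t) = C_in[1 − (τ₁ e^(−t/τ₁) − τ₂ e^(−t/τ₂))/(τ₁ − τ₂)].
At t = 103: e^(−t/τ₁) = 0.0057994, e^(−t/τ₂) = 0.052358.
C₂ = 2.13·[1 − (20.000·0.0057994 − 34.919·0.052358)/(-14.919)] = 2.13·0.88523 = 1.8855 mg/L.

1.89 mg/L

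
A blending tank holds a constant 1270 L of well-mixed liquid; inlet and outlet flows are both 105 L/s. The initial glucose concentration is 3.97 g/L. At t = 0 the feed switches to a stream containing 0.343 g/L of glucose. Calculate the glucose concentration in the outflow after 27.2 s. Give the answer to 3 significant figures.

0.726 g/L

Species balance on the tank: V dC/dt = Q(C_in − C).
Time constant τ = V/Q = 1270/105 = 12.095 s.
Solution: C(t) = C_in + (C₀ − C_in) e^(−t/τ).
C(27.2) = 0.343 + (3.97 − 0.343)·e^(−27.2/12.095) = 0.343 + (3.6270)·0.10552 = 0.72573 g/L.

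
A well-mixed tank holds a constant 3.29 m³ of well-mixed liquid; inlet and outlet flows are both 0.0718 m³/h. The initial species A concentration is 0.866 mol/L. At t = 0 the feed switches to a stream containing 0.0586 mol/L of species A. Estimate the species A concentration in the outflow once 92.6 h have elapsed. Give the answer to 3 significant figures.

Species balance on the tank: V dC/dt = Q(C_in − C).
Time constant τ = V/Q = 3.29/0.0718 = 45.822 h.
C approaches C_in exponentially: C(t) = C_in + (C₀ − C_in) e^(−t/τ).
C(92.6) = 0.0586 + (0.866 − 0.0586)·e^(−92.6/45.822) = 0.0586 + (0.80740)·0.13254 = 0.16561 mol/L.

0.166 mol/L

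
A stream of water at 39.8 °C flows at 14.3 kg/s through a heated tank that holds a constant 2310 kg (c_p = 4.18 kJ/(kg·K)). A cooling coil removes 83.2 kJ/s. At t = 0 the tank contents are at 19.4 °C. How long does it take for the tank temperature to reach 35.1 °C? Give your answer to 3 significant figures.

282 s

Energy balance: M c_p dT/dt = ṁ c_p (T_in − T) − 83.2.
τ = M/ṁ = 161.54 s; T_ss = T_in − Q̇/(ṁ c_p) = 38.408 °C.
T(t) = T_ss + (T₀ − T_ss) e^(−t/τ). Set T = 35.1:
e^(−t/τ) = (35.1 − 38.408)/(19.4 − 38.408) = 0.17404
t = −161.54 · ln(0.17404) = 282.45 s.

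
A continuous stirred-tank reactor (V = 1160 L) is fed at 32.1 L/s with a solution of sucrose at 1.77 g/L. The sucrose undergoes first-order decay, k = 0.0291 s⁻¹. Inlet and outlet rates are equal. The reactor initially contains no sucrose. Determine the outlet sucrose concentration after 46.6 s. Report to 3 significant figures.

0.802 g/L

Accumulation = in − out − consumed: V dC/dt = Q C_in − Q C − k V C.
dC/dt = (Q/V) C_in − (Q/V + k) C; effective rate a = Q/V + k = 0.027672 + 0.0291 = 0.056772 s⁻¹.
C_ss = Q C_in/(Q + kV) = 0.86275 g/L; C(t) = C_ss + (C₀ − C_ss) e^(−a t).
C(46.6) = 0.86275 + (-0.86275)·e^(−0.056772·46.6) = 0.86275 + (-0.86275)·0.070963 = 0.80152 g/L.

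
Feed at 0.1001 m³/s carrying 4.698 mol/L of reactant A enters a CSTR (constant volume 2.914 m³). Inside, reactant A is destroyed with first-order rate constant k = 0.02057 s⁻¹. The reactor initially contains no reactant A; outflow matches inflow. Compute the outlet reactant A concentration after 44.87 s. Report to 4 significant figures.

2.688 mol/L

Accumulation = in − out − consumed: V dC/dt = Q C_in − Q C − k V C.
dC/dt = (Q/V) C_in − (Q/V + k) C; effective rate a = Q/V + k = 0.0343514 + 0.02057 = 0.0549214 s⁻¹.
C_ss = Q C_in/(Q + kV) = 2.93843 mol/L; C(t) = C_ss + (C₀ − C_ss) e^(−a t).
C(44.87) = 2.93843 + (-2.93843)·e^(−0.0549214·44.87) = 2.93843 + (-2.93843)·0.0850664 = 2.68847 mol/L.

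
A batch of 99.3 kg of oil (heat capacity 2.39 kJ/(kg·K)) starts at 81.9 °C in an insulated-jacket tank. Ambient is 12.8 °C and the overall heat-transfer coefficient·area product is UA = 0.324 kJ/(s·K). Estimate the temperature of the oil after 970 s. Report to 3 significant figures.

M c_p dT/dt = −UA(T − T_amb).
dT/dt = (T_ss − T)/τ with T_ss = T_amb = 12.800 °C, τ = M c_p/UA = 99.3·2.39/0.324 = 732.49 s.
Integrating: T(t) = T_ss + (T₀ − T_ss) e^(−t/τ).
T(970) = 12.800 + (69.100)·0.26600 = 31.181 °C.

31.2 °C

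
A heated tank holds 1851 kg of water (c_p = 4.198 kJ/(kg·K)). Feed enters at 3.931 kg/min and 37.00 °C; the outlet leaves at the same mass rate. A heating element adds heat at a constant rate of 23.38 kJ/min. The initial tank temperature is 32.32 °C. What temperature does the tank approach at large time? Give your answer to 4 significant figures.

38.42 °C

M c_p dT/dt = ṁ c_p (T_in − T) + Q̇.
At steady state dT/dt = 0 ⇒ T_ss = T_in + Q̇/(ṁ c_p) = 37.00 + 23.38/(3.931·4.198) = 38.4168 °C.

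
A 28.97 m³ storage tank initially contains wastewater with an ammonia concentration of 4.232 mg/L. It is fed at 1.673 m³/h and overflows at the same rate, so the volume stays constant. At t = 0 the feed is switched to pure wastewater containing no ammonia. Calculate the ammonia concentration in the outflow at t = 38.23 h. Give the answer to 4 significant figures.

0.4653 mg/L

Transient balance on the dissolved component: V dC/dt = Q(C_in − C).
So dC/dt = (C_in − C)/τ with τ = V/Q = 28.97/1.673 = 17.3162 h.
Integrating: C(t) = C_in + (C₀ − C_in) e^(−t/τ).
C(38.23) = 0 + (4.232 − 0)·e^(−38.23/17.3162) = 0 + (4.23200)·0.109947 = 0.465295 mg/L.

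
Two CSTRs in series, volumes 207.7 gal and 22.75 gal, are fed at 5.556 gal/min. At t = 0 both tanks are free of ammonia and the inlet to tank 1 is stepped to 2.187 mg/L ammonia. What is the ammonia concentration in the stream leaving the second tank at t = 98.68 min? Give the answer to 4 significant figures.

Time constants: τᵢ = Vᵢ/Q for each well-mixed tank.
τ₁ = 207.7/5.556 = 37.3830 min; τ₂ = 22.75/5.556 = 4.09467 min.
Solving the cascade with C₁(0)=C₂(0)=0 gives C₂(t) = C_in[1 − (τ₁ e^(−t/τ₁) − τ₂ e^(−t/τ₂))/(τ₁ − τ₂)].
At t = 98.68: e^(−t/τ₁) = 0.0713825, e^(−t/τ₂) = 3.41722e-11.
C₂ = 2.187·[1 − (37.3830·0.0713825 − 4.09467·3.41722e-11)/(33.2883)] = 2.187·0.919837 = 2.01168 mg/L.

2.012 mg/L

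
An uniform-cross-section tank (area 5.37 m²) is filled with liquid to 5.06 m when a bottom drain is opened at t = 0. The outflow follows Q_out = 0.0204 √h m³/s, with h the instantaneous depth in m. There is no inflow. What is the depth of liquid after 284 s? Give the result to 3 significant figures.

With no inflow, A dh/dt = −0.0204 √h.
Separate and integrate: 2(√h − √h₀) = −(0.0204/A) t.
√h = √5.06 − 0.0204·284/(2·5.37) = 2.2494 − 0.53944 = 1.7100.
h = 1.7100² = 2.9241 m.

2.92 m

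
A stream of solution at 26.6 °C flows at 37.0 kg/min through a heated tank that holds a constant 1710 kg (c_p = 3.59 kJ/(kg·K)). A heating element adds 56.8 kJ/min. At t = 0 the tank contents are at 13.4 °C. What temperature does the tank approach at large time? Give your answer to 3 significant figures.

27.0 °C

M c_p dT/dt = ṁ c_p (T_in − T) + Q̇.
At steady state dT/dt = 0 ⇒ T_ss = T_in + Q̇/(ṁ c_p) = 26.6 + 56.8/(37.0·3.59) = 27.028 °C.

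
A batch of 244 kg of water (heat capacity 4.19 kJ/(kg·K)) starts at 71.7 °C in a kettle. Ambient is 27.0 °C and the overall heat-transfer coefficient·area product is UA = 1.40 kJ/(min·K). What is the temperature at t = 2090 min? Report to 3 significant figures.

First-law balance (no shaft work): M c_p dT/dt = −UA(T − T_amb).
dT/dt = (T_ss − T)/τ with T_ss = T_amb = 27.000 °C, τ = M c_p/UA = 244·4.19/1.40 = 730.26 min.
This is linear first-order; T(t) = T_ss + (T₀ − T_ss) e^(−t/τ).
T(2090) = 27.000 + (44.700)·0.057154 = 29.555 °C.

29.6 °C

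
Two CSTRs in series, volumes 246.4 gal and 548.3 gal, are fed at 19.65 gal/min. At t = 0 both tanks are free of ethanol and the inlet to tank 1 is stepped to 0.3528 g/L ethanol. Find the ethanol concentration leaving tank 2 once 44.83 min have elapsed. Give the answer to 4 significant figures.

Species balance on tank i: dCᵢ/dt = (Cᵢ₋₁ − Cᵢ)/τᵢ with τᵢ = Vᵢ/Q.
τ₁ = 246.4/19.65 = 12.5394 min; τ₂ = 548.3/19.65 = 27.9033 min.
Solving the cascade with C₁(0)=C₂(0)=0 gives C₂(t) = C_in[1 − (τ₁ e^(−t/τ₁) − τ₂ e^(−t/τ₂))/(τ₁ − τ₂)].
At t = 44.83: e^(−t/τ₁) = 0.0280121, e^(−t/τ₂) = 0.200564.
C₂ = 0.3528·[1 − (12.5394·0.0280121 − 27.9033·0.200564)/(-15.3639)] = 0.3528·0.658604 = 0.232356 g/L.

0.2324 g/L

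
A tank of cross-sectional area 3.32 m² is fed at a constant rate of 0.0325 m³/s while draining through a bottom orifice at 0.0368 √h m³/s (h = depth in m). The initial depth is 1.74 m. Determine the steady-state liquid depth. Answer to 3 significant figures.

0.780 m

A dh/dt = Q_in − 0.0368 √h. Steady state requires inflow = outflow:
Q_in = 0.0368 √h_ss ⇒ √h_ss = 0.0325/0.0368 = 0.88315.
h_ss = 0.88315² = 0.77996 m. (Since h₀ = 1.74 m > h_ss, the level will fall toward this value.)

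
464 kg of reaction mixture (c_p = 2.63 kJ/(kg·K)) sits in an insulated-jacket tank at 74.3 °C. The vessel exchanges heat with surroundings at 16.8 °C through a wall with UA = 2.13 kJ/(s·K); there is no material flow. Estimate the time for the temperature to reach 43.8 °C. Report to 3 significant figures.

First-law balance (no shaft work): M c_p dT/dt = −UA(T − T_amb).
τ = M c_p/UA = 572.92 s; T_ss = T_amb = 16.800 °C.
T(t) = T_ss + (T₀ − T_ss)e^(−t/τ); set T = 43.8:
t = −τ ln[(T − T_ss)/(T₀ − T_ss)] = −572.92 · ln(0.46957) = 433.10 s.

433 s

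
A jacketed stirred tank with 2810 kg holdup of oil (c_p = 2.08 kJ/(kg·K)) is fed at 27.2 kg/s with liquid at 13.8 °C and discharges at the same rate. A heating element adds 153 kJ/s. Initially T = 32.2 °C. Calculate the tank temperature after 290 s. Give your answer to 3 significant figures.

M c_p dT/dt = ṁ c_p (T_in − T) + Q̇.
τ = M/ṁ = 103.31 s; T_ss = T_in + Q̇/(ṁ c_p) = 13.8 + 153/(27.2·2.08) = 16.504 °C.
Integrating: T(t) = T_ss + (T₀ − T_ss) e^(−t/τ).
T(290) = 16.504 + (15.696)·e^(−290/103.31) = 16.504 + (15.696)·0.060379 = 17.452 °C.

17.5 °C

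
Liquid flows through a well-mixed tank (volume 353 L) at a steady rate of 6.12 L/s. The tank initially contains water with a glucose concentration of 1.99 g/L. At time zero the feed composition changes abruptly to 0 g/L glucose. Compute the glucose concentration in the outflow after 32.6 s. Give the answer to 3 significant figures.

1.13 g/L

Transient balance on the dissolved component: V dC/dt = Q(C_in − C).
Time constant τ = V/Q = 353/6.12 = 57.680 s.
C approaches C_in exponentially: C(t) = C_in + (C₀ − C_in) e^(−t/τ).
C(32.6) = 0 + (1.99 − 0)·e^(−32.6/57.680) = 0 + (1.9900)·0.56825 = 1.1308 g/L.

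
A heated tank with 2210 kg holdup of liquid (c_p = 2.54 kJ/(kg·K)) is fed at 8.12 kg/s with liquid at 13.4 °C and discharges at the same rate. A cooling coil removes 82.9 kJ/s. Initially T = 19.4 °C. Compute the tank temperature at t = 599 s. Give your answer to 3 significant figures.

M c_p dT/dt = ṁ c_p (T_in − T) − Q̇.
Rearrange: dT/dt = (T_ss − T)/τ with τ = M/ṁ = 272.17 s and T_ss = T_in − Q̇/(ṁ c_p) = 9.3806 °C.
This is linear first-order; T(t) = T_ss + (T₀ − T_ss) e^(−t/τ).
T(599) = 9.3806 + (10.019)·e^(−599/272.17) = 9.3806 + (10.019)·0.11071 = 10.490 °C.

10.5 °C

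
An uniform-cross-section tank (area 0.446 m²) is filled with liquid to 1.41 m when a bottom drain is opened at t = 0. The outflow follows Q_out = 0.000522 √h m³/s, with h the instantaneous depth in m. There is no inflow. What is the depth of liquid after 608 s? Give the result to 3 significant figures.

0.692 m

A dh/dt = −Q_out = −0.000522 √h.
∫ h^(−1/2) dh = −(0.000522/A) ∫ dt, giving 2√h = 2√h₀ − (0.000522/A) t.
√h = √1.41 − 0.000522·608/(2·0.446) = 1.1874 − 0.35580 = 0.83163.
h = 0.83163² = 0.69161 m.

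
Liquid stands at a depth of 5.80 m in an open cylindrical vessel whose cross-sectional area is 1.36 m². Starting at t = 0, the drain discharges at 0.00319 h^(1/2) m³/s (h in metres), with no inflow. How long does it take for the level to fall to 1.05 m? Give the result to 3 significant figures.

With no inflow, A dh/dt = −0.00319 √h.
∫ h^(−1/2) dh = −(0.00319/A) ∫ dt, giving 2√h = 2√h₀ − (0.00319/A) t.
t = 2A(√h₀ − √h)/0.00319 = 2·1.36·(√5.80 − √1.05)/0.00319
  = 2.7200 × (2.4083 − 1.0247) / 0.00319 = 1179.8 s.

1180 s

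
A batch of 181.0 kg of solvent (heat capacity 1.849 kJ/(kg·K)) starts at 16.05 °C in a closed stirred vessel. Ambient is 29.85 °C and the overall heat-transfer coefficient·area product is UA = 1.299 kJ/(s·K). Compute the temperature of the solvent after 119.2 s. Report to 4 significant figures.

21.16 °C

Lumped-capacitance energy balance: M c_p dT/dt = UA(T_amb − T).
dT/dt = (T_ss − T)/τ with T_ss = T_amb = 29.8500 °C, τ = M c_p/UA = 181.0·1.849/1.299 = 257.636 s.
This is linear first-order; T(t) = T_ss + (T₀ − T_ss) e^(−t/τ).
T(119.2) = 29.8500 + (-13.8000)·0.629601 = 21.1615 °C.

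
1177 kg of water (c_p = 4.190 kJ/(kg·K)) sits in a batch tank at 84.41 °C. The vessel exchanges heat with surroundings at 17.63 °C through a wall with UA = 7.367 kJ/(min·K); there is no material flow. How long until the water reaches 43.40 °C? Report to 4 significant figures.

637.4 min

Heat balance on the well-mixed liquid: M c_p dT/dt = −UA(T − T_amb).
τ = M c_p/UA = 669.422 min; T_ss = T_amb = 17.6300 °C.
T(t) = T_ss + (T₀ − T_ss)e^(−t/τ); set T = 43.40:
t = −τ ln[(T − T_ss)/(T₀ − T_ss)] = −669.422 · ln(0.385894) = 637.418 min.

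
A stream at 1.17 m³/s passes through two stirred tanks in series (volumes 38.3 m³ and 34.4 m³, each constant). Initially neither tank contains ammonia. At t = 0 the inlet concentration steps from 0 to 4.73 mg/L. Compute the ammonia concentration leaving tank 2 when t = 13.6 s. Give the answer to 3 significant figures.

Each tank obeys Vᵢ dCᵢ/dt = Q(Cᵢ₋₁ − Cᵢ), so τᵢ = Vᵢ/Q.
τ₁ = 38.3/1.17 = 32.735 s; τ₂ = 34.4/1.17 = 29.402 s.
Solving the cascade with C₁(0)=C₂(0)=0 gives C₂(t) = C_in[1 − (τ₁ e^(−t/τ₁) − τ₂ e^(−t/τ₂))/(τ₁ − τ₂)].
At t = 13.6: e^(−t/τ₁) = 0.66004, e^(−t/τ₂) = 0.62967.
C₂ = 4.73·[1 − (32.735·0.66004 − 29.402·0.62967)/(3.3333)] = 4.73·0.072102 = 0.34104 mg/L.

0.341 mg/L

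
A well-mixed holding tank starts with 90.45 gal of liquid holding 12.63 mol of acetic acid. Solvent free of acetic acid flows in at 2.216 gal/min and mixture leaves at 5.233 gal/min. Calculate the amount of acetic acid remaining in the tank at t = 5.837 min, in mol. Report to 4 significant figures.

8.675 mol

Total volume: dV/dt = Q_in − Q_out = -3.01700 gal/min, so V(t) = 90.45 − 3.01700 t and V(5.837) = 72.8398 gal.
Solute balance: dm/dt = 0 − Q_out C = −Q_out m/V(t).
dm/m = −Q_out dt/(V₀ − 3.01700 t); integrating gives ln(m/m₀) = −(Q_out/(Q_in−Q_out)) ln(V/V₀).
m = m₀ (V₀/V)^(Q_out/(Q_in−Q_out)) = 12.63 × (90.45/72.8398)^(-1.73450) = 8.67542 mol.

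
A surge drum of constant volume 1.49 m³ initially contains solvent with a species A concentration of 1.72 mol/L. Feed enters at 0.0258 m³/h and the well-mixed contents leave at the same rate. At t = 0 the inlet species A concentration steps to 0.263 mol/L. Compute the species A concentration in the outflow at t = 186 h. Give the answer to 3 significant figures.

0.321 mol/L

Accumulation = in − out for the solute gives V dC/dt = Q(C_in − C).
Time constant τ = V/Q = 1.49/0.0258 = 57.752 h.
Integrating: C(t) = C_in + (C₀ − C_in) e^(−t/τ).
C(186) = 0.263 + (1.72 − 0.263)·e^(−186/57.752) = 0.263 + (1.4570)·0.039928 = 0.32118 mol/L.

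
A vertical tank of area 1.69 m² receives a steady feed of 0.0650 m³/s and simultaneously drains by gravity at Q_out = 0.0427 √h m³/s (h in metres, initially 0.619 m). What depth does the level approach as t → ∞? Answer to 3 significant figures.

2.32 m

Level balance: A dh/dt = 0.0650 − 0.0427 √h. Setting dh/dt = 0:
Q_in = 0.0427 √h_ss ⇒ √h_ss = 0.0650/0.0427 = 1.5222.
h_ss = 1.5222² = 2.3172 m. (Since h₀ = 0.619 m < h_ss, the level will rise toward this value.)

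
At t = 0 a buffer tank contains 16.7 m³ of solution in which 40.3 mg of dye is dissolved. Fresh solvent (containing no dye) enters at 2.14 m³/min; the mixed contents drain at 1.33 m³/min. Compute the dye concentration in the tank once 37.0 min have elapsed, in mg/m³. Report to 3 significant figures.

0.160 mg/m³

Total volume: dV/dt = Q_in − Q_out = 0.81000 m³/min, so V(t) = 16.7 + 0.81000 t and V(37.0) = 46.670 m³.
No dye enters, so dm/dt = −Q_out · (m/V).
Separate: dm/m = −Q_out dt/V(t) ⇒ ln(m/m₀) = −(Q_out/(Q_in−Q_out)) ln(V/V₀).
m = m₀ (V₀/V)^(Q_out/(Q_in−Q_out)) = 40.3 × (16.7/46.670)^(1.6420) = 7.4552 mg.
C = m/V = 7.4552/46.670 = 0.15974 mg/m³.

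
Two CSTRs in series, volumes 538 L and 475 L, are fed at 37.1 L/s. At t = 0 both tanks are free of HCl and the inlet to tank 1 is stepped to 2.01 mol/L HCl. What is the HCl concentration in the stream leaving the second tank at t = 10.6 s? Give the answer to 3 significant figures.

0.368 mol/L

Each tank obeys Vᵢ dCᵢ/dt = Q(Cᵢ₋₁ − Cᵢ), so τᵢ = Vᵢ/Q.
τ₁ = 538/37.1 = 14.501 s; τ₂ = 475/37.1 = 12.803 s.
Solving the cascade with C₁(0)=C₂(0)=0 gives C₂(t) = C_in[1 − (τ₁ e^(−t/τ₁) − τ₂ e^(−t/τ₂))/(τ₁ − τ₂)].
At t = 10.6: e^(−t/τ₁) = 0.48144, e^(−t/τ₂) = 0.43696.
C₂ = 2.01·[1 − (14.501·0.48144 − 12.803·0.43696)/(1.6981)] = 2.01·0.18316 = 0.36815 mol/L.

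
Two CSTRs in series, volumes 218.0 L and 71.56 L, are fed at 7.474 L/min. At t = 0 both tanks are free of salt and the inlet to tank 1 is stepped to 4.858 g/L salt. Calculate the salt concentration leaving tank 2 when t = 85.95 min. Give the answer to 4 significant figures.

Species balance on tank i: dCᵢ/dt = (Cᵢ₋₁ − Cᵢ)/τᵢ with τᵢ = Vᵢ/Q.
τ₁ = 218.0/7.474 = 29.1678 min; τ₂ = 71.56/7.474 = 9.57453 min.
Tank 1: C₁ = C_in(1 − e^(−t/τ₁)). Tank 2 (τ₁ ≠ τ₂): C₂ = C_in[1 − (τ₁ e^(−t/τ₁) − τ₂ e^(−t/τ₂))/(τ₁ − τ₂)].
At t = 85.95: e^(−t/τ₁) = 0.0525104, e^(−t/τ₂) = 0.000126288.
C₂ = 4.858·[1 − (29.1678·0.0525104 − 9.57453·0.000126288)/(19.5933)] = 4.858·0.921891 = 4.47855 g/L.

4.479 g/L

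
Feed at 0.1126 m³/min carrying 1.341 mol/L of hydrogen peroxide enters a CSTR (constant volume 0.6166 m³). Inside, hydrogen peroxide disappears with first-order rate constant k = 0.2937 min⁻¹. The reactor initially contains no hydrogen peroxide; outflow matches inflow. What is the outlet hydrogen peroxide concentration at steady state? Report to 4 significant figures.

0.5141 mol/L

Accumulation = in − out − consumed: V dC/dt = Q C_in − Q C − k V C.
At steady state: 0 = Q C_in − (Q + kV) C_ss, so C_ss = Q C_in/(Q + kV).
C_ss = 0.1126·1.341/(0.1126 + 0.2937·0.6166) = 0.150997/0.293695 = 0.514127 mol/L.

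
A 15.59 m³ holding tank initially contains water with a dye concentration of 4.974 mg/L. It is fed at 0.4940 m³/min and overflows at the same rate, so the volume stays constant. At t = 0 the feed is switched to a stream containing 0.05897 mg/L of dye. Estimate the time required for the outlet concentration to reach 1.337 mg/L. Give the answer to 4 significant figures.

Accumulation = in − out for the solute gives V dC/dt = Q(C_in − C), so τ = V/Q = 31.5587 min.
C(t) = C_in + (C₀ − C_in) e^(−t/τ). Set C = 1.337 and solve for t:
e^(−t/τ) = (C − C_in)/(C₀ − C_in) = (1.337 − 0.05897)/(4.974 − 0.05897) = 0.260025
t = −τ ln(…) = 31.5587 × 1.34698 = 42.5089 min.

42.51 min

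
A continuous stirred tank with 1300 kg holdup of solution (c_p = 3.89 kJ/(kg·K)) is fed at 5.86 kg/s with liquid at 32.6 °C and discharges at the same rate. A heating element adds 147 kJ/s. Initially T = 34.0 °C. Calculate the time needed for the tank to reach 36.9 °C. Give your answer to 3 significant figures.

190 s

Unsteady energy balance on the tank contents: M c_p dT/dt = ṁ c_p (T_in − T) + 147.
τ = M/ṁ = 221.84 s; T_ss = T_in + Q̇/(ṁ c_p) = 39.049 °C.
T(t) = T_ss + (T₀ − T_ss) e^(−t/τ). Set T = 36.9:
e^(−t/τ) = (36.9 − 39.049)/(34.0 − 39.049) = 0.42559
t = −221.84 · ln(0.42559) = 189.52 s.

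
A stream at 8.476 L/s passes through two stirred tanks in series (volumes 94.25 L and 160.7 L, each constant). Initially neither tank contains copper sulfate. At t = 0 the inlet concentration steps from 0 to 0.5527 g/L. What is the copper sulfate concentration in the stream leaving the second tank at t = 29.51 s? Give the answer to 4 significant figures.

Each tank obeys Vᵢ dCᵢ/dt = Q(Cᵢ₋₁ − Cᵢ), so τᵢ = Vᵢ/Q.
τ₁ = 94.25/8.476 = 11.1196 s; τ₂ = 160.7/8.476 = 18.9594 s.
Tank 1: C₁ = C_in(1 − e^(−t/τ₁)). Tank 2 (τ₁ ≠ τ₂): C₂ = C_in[1 − (τ₁ e^(−t/τ₁) − τ₂ e^(−t/τ₂))/(τ₁ − τ₂)].
At t = 29.51: e^(−t/τ₁) = 0.0703787, e^(−t/τ₂) = 0.210876.
C₂ = 0.5527·[1 − (11.1196·0.0703787 − 18.9594·0.210876)/(-7.83978)] = 0.5527·0.589847 = 0.326008 g/L.

0.3260 g/L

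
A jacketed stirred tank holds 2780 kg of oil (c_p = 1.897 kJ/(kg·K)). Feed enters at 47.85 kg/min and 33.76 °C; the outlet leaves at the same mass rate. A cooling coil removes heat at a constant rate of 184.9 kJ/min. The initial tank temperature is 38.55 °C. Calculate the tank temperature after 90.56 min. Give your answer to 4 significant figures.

First-law balance (no shaft work): M c_p dT/dt = ṁ c_p (T_in − T) − 184.9.
τ = M/ṁ = 58.0982 min; T_ss = T_in − Q̇/(ṁ c_p) = 33.76 − 184.9/(47.85·1.897) = 31.7230 °C.
This is linear first-order; T(t) = T_ss + (T₀ − T_ss) e^(−t/τ).
T(90.56) = 31.7230 + (6.82698)·e^(−90.56/58.0982) = 31.7230 + (6.82698)·0.210401 = 33.1594 °C.

33.16 °C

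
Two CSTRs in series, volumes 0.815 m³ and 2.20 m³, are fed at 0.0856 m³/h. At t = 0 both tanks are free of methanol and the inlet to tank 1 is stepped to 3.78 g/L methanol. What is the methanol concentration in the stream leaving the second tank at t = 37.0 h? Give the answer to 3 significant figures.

2.40 g/L

Species balance on tank i: dCᵢ/dt = (Cᵢ₋₁ − Cᵢ)/τᵢ with τᵢ = Vᵢ/Q.
τ₁ = 0.815/0.0856 = 9.5210 h; τ₂ = 2.20/0.0856 = 25.701 h.
Tank 1: C₁ = C_in(1 − e^(−t/τ₁)). Tank 2 (τ₁ ≠ τ₂): C₂ = C_in[1 − (τ₁ e^(−t/τ₁) − τ₂ e^(−t/τ₂))/(τ₁ − τ₂)].
At t = 37.0: e^(−t/τ₁) = 0.020525, e^(−t/τ₂) = 0.23701.
C₂ = 3.78·[1 − (9.5210·0.020525 − 25.701·0.23701)/(-16.180)] = 3.78·0.63559 = 2.4025 g/L.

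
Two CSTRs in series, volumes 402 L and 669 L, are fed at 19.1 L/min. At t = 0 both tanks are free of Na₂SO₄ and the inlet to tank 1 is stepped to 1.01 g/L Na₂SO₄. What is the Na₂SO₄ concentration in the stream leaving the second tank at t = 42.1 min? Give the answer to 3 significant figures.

Each tank obeys Vᵢ dCᵢ/dt = Q(Cᵢ₋₁ − Cᵢ), so τᵢ = Vᵢ/Q.
τ₁ = 402/19.1 = 21.047 min; τ₂ = 669/19.1 = 35.026 min.
Solving the cascade with C₁(0)=C₂(0)=0 gives C₂(t) = C_in[1 − (τ₁ e^(−t/τ₁) − τ₂ e^(−t/τ₂))/(τ₁ − τ₂)].
At t = 42.1: e^(−t/τ₁) = 0.13530, e^(−t/τ₂) = 0.30061.
C₂ = 1.01·[1 − (21.047·0.13530 − 35.026·0.30061)/(-13.979)] = 1.01·0.45051 = 0.45501 g/L.

0.455 g/L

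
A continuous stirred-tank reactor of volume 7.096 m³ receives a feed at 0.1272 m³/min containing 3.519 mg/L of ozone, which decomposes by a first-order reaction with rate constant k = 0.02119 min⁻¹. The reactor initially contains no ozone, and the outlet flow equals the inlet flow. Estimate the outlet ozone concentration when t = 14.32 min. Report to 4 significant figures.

Accumulation = in − out − consumed: V dC/dt = Q C_in − Q C − k V C.
This is linear with rate a = Q/V + k = 0.0391156 min⁻¹.
C_ss = Q C_in/(Q + kV) = 1.61266 mg/L; C(t) = C_ss + (C₀ − C_ss) e^(−a t).
C(14.32) = 1.61266 + (-1.61266)·e^(−0.0391156·14.32) = 1.61266 + (-1.61266)·0.571132 = 0.691619 mg/L.

0.6916 mg/L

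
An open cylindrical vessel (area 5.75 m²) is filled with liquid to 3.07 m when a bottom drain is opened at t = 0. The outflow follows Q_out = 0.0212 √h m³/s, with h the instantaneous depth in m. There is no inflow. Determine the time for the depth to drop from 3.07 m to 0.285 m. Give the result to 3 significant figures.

661 s

With no inflow, A dh/dt = −0.0212 √h.
∫ h^(−1/2) dh = −(0.0212/A) ∫ dt, giving 2√h = 2√h₀ − (0.0212/A) t.
t = 2A(√h₀ − √h)/0.0212 = 2·5.75·(√3.07 − √0.285)/0.0212
  = 11.500 × (1.7521 − 0.53385) / 0.0212 = 660.86 s.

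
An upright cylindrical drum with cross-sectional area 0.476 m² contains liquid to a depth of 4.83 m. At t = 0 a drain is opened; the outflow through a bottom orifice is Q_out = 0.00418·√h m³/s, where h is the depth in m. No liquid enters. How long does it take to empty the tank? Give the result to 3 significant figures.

Volume balance on the tank: A dh/dt = −0.00418 √h.
Separate and integrate: 2(√h − √h₀) = −(0.00418/A) t.
Set h = 0: 2√h₀ = (0.00418/A) t_empty ⇒ t_empty = 2A√h₀/0.00418.
t_empty = 2·0.476·√4.83/0.00418 = 0.95200·2.1977/0.00418 = 500.53 s.

501 s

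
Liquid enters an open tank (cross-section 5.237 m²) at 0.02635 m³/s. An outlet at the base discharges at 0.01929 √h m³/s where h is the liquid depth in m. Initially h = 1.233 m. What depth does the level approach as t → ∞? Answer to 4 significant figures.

Level balance: A dh/dt = 0.02635 − 0.01929 √h. Setting dh/dt = 0:
Q_in = 0.01929 √h_ss ⇒ √h_ss = 0.02635/0.01929 = 1.36599.
h_ss = 1.36599² = 1.86594 m. (Since h₀ = 1.233 m < h_ss, the level will rise toward this value.)

1.866 m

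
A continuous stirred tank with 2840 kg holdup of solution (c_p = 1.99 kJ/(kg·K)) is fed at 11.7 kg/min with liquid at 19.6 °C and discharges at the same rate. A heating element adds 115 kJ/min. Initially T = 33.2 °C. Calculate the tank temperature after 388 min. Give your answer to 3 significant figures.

M c_p dT/dt = ṁ c_p (T_in − T) + Q̇.
Rearrange: dT/dt = (T_ss − T)/τ with τ = M/ṁ = 242.74 min and T_ss = T_in + Q̇/(ṁ c_p) = 24.539 °C.
Integrating: T(t) = T_ss + (T₀ − T_ss) e^(−t/τ).
T(388) = 24.539 + (8.6608)·e^(−388/242.74) = 24.539 + (8.6608)·0.20221 = 26.291 °C.

26.3 °C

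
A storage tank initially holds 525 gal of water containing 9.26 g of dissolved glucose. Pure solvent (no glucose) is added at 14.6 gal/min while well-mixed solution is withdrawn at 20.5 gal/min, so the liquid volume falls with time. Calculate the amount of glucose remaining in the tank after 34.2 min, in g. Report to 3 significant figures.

1.72 g

Let m(t) be the amount of glucose. Volume: V(t) = V₀ + (Q_in − Q_out) t = 525 − 5.9000 t; V(34.2) = 323.22 gal.
Solute balance: dm/dt = 0 − Q_out C = −Q_out m/V(t).
Separate: dm/m = −Q_out dt/V(t) ⇒ ln(m/m₀) = −(Q_out/(Q_in−Q_out)) ln(V/V₀).
m = m₀ (V₀/V)^(Q_out/(Q_in−Q_out)) = 9.26 × (525/323.22)^(-3.4746) = 1.7165 g.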